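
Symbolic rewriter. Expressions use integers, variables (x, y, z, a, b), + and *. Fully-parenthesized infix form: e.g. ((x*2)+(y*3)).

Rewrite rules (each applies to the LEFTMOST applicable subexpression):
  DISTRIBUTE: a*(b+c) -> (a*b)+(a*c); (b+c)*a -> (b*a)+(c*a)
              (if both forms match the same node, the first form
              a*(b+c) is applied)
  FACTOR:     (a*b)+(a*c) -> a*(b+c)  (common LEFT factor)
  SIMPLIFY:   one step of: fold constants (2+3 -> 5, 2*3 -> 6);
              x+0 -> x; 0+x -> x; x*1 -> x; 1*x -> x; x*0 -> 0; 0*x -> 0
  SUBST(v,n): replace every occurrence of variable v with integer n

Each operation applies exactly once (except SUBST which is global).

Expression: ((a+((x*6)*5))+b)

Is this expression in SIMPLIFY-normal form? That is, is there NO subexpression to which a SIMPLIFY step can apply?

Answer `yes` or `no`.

Expression: ((a+((x*6)*5))+b)
Scanning for simplifiable subexpressions (pre-order)...
  at root: ((a+((x*6)*5))+b) (not simplifiable)
  at L: (a+((x*6)*5)) (not simplifiable)
  at LR: ((x*6)*5) (not simplifiable)
  at LRL: (x*6) (not simplifiable)
Result: no simplifiable subexpression found -> normal form.

Answer: yes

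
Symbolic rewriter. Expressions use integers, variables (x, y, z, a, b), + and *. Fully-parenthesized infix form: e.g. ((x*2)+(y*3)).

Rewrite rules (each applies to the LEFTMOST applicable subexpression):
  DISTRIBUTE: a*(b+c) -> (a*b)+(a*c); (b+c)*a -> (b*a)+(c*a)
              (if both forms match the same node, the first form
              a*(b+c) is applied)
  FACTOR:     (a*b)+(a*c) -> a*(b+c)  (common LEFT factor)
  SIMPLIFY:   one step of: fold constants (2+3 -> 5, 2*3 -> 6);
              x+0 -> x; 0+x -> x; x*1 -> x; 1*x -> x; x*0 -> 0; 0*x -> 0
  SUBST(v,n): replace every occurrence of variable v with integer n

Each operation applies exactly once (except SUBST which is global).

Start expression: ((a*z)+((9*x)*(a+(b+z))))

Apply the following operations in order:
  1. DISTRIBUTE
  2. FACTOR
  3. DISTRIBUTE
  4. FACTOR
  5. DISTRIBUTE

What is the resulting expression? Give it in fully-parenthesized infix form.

Start: ((a*z)+((9*x)*(a+(b+z))))
Apply DISTRIBUTE at R (target: ((9*x)*(a+(b+z)))): ((a*z)+((9*x)*(a+(b+z)))) -> ((a*z)+(((9*x)*a)+((9*x)*(b+z))))
Apply FACTOR at R (target: (((9*x)*a)+((9*x)*(b+z)))): ((a*z)+(((9*x)*a)+((9*x)*(b+z)))) -> ((a*z)+((9*x)*(a+(b+z))))
Apply DISTRIBUTE at R (target: ((9*x)*(a+(b+z)))): ((a*z)+((9*x)*(a+(b+z)))) -> ((a*z)+(((9*x)*a)+((9*x)*(b+z))))
Apply FACTOR at R (target: (((9*x)*a)+((9*x)*(b+z)))): ((a*z)+(((9*x)*a)+((9*x)*(b+z)))) -> ((a*z)+((9*x)*(a+(b+z))))
Apply DISTRIBUTE at R (target: ((9*x)*(a+(b+z)))): ((a*z)+((9*x)*(a+(b+z)))) -> ((a*z)+(((9*x)*a)+((9*x)*(b+z))))

Answer: ((a*z)+(((9*x)*a)+((9*x)*(b+z))))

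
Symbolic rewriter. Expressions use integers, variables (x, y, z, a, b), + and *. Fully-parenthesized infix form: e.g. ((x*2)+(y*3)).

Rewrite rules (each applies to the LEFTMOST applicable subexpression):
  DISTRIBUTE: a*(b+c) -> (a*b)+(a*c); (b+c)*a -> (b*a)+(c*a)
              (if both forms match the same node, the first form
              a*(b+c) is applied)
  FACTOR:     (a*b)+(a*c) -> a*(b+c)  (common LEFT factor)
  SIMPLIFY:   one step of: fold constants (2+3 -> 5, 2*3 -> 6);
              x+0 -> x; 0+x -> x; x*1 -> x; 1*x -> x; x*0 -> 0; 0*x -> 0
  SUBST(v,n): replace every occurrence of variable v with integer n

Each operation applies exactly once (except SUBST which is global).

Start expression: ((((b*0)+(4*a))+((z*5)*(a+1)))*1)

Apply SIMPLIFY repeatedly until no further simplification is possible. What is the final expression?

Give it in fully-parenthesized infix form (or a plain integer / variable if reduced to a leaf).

Answer: ((4*a)+((z*5)*(a+1)))

Derivation:
Start: ((((b*0)+(4*a))+((z*5)*(a+1)))*1)
Step 1: at root: ((((b*0)+(4*a))+((z*5)*(a+1)))*1) -> (((b*0)+(4*a))+((z*5)*(a+1))); overall: ((((b*0)+(4*a))+((z*5)*(a+1)))*1) -> (((b*0)+(4*a))+((z*5)*(a+1)))
Step 2: at LL: (b*0) -> 0; overall: (((b*0)+(4*a))+((z*5)*(a+1))) -> ((0+(4*a))+((z*5)*(a+1)))
Step 3: at L: (0+(4*a)) -> (4*a); overall: ((0+(4*a))+((z*5)*(a+1))) -> ((4*a)+((z*5)*(a+1)))
Fixed point: ((4*a)+((z*5)*(a+1)))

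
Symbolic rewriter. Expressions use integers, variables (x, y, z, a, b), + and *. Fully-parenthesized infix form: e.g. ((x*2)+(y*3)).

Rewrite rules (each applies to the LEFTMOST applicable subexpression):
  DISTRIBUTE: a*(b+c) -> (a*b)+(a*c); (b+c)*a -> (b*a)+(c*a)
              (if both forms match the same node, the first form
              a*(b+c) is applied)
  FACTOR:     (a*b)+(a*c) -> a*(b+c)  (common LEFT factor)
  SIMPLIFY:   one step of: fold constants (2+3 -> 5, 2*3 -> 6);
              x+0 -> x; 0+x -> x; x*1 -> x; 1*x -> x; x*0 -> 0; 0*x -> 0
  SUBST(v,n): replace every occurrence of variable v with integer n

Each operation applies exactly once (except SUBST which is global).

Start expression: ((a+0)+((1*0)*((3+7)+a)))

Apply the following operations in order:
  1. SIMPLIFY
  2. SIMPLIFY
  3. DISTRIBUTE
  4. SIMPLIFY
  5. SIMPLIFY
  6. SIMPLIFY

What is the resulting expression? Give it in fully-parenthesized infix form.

Start: ((a+0)+((1*0)*((3+7)+a)))
Apply SIMPLIFY at L (target: (a+0)): ((a+0)+((1*0)*((3+7)+a))) -> (a+((1*0)*((3+7)+a)))
Apply SIMPLIFY at RL (target: (1*0)): (a+((1*0)*((3+7)+a))) -> (a+(0*((3+7)+a)))
Apply DISTRIBUTE at R (target: (0*((3+7)+a))): (a+(0*((3+7)+a))) -> (a+((0*(3+7))+(0*a)))
Apply SIMPLIFY at RL (target: (0*(3+7))): (a+((0*(3+7))+(0*a))) -> (a+(0+(0*a)))
Apply SIMPLIFY at R (target: (0+(0*a))): (a+(0+(0*a))) -> (a+(0*a))
Apply SIMPLIFY at R (target: (0*a)): (a+(0*a)) -> (a+0)

Answer: (a+0)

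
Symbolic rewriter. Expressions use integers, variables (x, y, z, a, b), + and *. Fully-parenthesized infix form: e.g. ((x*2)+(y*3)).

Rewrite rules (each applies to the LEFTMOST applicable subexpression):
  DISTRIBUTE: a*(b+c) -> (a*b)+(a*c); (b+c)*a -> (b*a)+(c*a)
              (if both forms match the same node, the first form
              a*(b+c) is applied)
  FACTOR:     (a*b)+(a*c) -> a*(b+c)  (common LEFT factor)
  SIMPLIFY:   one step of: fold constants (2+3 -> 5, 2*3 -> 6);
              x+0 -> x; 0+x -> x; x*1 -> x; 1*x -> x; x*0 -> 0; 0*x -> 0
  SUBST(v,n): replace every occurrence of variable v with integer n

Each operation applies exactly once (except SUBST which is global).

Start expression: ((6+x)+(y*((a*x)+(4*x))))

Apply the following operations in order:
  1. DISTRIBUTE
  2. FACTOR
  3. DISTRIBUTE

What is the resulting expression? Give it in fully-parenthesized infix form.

Answer: ((6+x)+((y*(a*x))+(y*(4*x))))

Derivation:
Start: ((6+x)+(y*((a*x)+(4*x))))
Apply DISTRIBUTE at R (target: (y*((a*x)+(4*x)))): ((6+x)+(y*((a*x)+(4*x)))) -> ((6+x)+((y*(a*x))+(y*(4*x))))
Apply FACTOR at R (target: ((y*(a*x))+(y*(4*x)))): ((6+x)+((y*(a*x))+(y*(4*x)))) -> ((6+x)+(y*((a*x)+(4*x))))
Apply DISTRIBUTE at R (target: (y*((a*x)+(4*x)))): ((6+x)+(y*((a*x)+(4*x)))) -> ((6+x)+((y*(a*x))+(y*(4*x))))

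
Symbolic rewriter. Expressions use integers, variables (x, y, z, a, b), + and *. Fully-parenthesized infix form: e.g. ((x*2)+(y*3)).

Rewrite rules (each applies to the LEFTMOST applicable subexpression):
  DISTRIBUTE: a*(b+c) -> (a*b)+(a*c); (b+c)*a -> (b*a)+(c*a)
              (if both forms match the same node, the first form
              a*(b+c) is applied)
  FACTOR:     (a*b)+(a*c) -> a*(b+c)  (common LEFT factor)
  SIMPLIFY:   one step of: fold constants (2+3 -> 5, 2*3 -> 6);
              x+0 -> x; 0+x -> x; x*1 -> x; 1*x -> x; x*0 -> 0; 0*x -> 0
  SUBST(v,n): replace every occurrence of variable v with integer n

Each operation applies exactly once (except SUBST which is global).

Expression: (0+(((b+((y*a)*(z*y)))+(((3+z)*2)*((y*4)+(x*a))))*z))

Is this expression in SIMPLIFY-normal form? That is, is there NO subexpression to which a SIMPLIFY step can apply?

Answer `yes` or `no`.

Answer: no

Derivation:
Expression: (0+(((b+((y*a)*(z*y)))+(((3+z)*2)*((y*4)+(x*a))))*z))
Scanning for simplifiable subexpressions (pre-order)...
  at root: (0+(((b+((y*a)*(z*y)))+(((3+z)*2)*((y*4)+(x*a))))*z)) (SIMPLIFIABLE)
  at R: (((b+((y*a)*(z*y)))+(((3+z)*2)*((y*4)+(x*a))))*z) (not simplifiable)
  at RL: ((b+((y*a)*(z*y)))+(((3+z)*2)*((y*4)+(x*a)))) (not simplifiable)
  at RLL: (b+((y*a)*(z*y))) (not simplifiable)
  at RLLR: ((y*a)*(z*y)) (not simplifiable)
  at RLLRL: (y*a) (not simplifiable)
  at RLLRR: (z*y) (not simplifiable)
  at RLR: (((3+z)*2)*((y*4)+(x*a))) (not simplifiable)
  at RLRL: ((3+z)*2) (not simplifiable)
  at RLRLL: (3+z) (not simplifiable)
  at RLRR: ((y*4)+(x*a)) (not simplifiable)
  at RLRRL: (y*4) (not simplifiable)
  at RLRRR: (x*a) (not simplifiable)
Found simplifiable subexpr at path root: (0+(((b+((y*a)*(z*y)))+(((3+z)*2)*((y*4)+(x*a))))*z))
One SIMPLIFY step would give: (((b+((y*a)*(z*y)))+(((3+z)*2)*((y*4)+(x*a))))*z)
-> NOT in normal form.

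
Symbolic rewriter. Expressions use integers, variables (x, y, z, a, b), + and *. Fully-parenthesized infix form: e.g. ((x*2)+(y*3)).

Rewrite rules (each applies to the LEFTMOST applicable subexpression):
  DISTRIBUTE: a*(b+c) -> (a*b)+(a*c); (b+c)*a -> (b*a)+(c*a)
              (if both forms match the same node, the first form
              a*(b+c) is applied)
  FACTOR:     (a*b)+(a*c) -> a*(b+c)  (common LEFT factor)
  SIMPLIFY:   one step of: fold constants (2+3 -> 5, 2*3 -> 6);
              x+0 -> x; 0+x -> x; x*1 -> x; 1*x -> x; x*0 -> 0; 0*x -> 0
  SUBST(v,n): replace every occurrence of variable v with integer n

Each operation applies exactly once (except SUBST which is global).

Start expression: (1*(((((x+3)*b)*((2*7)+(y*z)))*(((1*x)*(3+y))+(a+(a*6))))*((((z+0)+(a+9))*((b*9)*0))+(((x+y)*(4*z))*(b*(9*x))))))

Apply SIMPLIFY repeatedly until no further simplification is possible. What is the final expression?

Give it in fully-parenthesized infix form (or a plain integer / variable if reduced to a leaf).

Start: (1*(((((x+3)*b)*((2*7)+(y*z)))*(((1*x)*(3+y))+(a+(a*6))))*((((z+0)+(a+9))*((b*9)*0))+(((x+y)*(4*z))*(b*(9*x))))))
Step 1: at root: (1*(((((x+3)*b)*((2*7)+(y*z)))*(((1*x)*(3+y))+(a+(a*6))))*((((z+0)+(a+9))*((b*9)*0))+(((x+y)*(4*z))*(b*(9*x)))))) -> (((((x+3)*b)*((2*7)+(y*z)))*(((1*x)*(3+y))+(a+(a*6))))*((((z+0)+(a+9))*((b*9)*0))+(((x+y)*(4*z))*(b*(9*x))))); overall: (1*(((((x+3)*b)*((2*7)+(y*z)))*(((1*x)*(3+y))+(a+(a*6))))*((((z+0)+(a+9))*((b*9)*0))+(((x+y)*(4*z))*(b*(9*x)))))) -> (((((x+3)*b)*((2*7)+(y*z)))*(((1*x)*(3+y))+(a+(a*6))))*((((z+0)+(a+9))*((b*9)*0))+(((x+y)*(4*z))*(b*(9*x)))))
Step 2: at LLRL: (2*7) -> 14; overall: (((((x+3)*b)*((2*7)+(y*z)))*(((1*x)*(3+y))+(a+(a*6))))*((((z+0)+(a+9))*((b*9)*0))+(((x+y)*(4*z))*(b*(9*x))))) -> (((((x+3)*b)*(14+(y*z)))*(((1*x)*(3+y))+(a+(a*6))))*((((z+0)+(a+9))*((b*9)*0))+(((x+y)*(4*z))*(b*(9*x)))))
Step 3: at LRLL: (1*x) -> x; overall: (((((x+3)*b)*(14+(y*z)))*(((1*x)*(3+y))+(a+(a*6))))*((((z+0)+(a+9))*((b*9)*0))+(((x+y)*(4*z))*(b*(9*x))))) -> (((((x+3)*b)*(14+(y*z)))*((x*(3+y))+(a+(a*6))))*((((z+0)+(a+9))*((b*9)*0))+(((x+y)*(4*z))*(b*(9*x)))))
Step 4: at RLLL: (z+0) -> z; overall: (((((x+3)*b)*(14+(y*z)))*((x*(3+y))+(a+(a*6))))*((((z+0)+(a+9))*((b*9)*0))+(((x+y)*(4*z))*(b*(9*x))))) -> (((((x+3)*b)*(14+(y*z)))*((x*(3+y))+(a+(a*6))))*(((z+(a+9))*((b*9)*0))+(((x+y)*(4*z))*(b*(9*x)))))
Step 5: at RLR: ((b*9)*0) -> 0; overall: (((((x+3)*b)*(14+(y*z)))*((x*(3+y))+(a+(a*6))))*(((z+(a+9))*((b*9)*0))+(((x+y)*(4*z))*(b*(9*x))))) -> (((((x+3)*b)*(14+(y*z)))*((x*(3+y))+(a+(a*6))))*(((z+(a+9))*0)+(((x+y)*(4*z))*(b*(9*x)))))
Step 6: at RL: ((z+(a+9))*0) -> 0; overall: (((((x+3)*b)*(14+(y*z)))*((x*(3+y))+(a+(a*6))))*(((z+(a+9))*0)+(((x+y)*(4*z))*(b*(9*x))))) -> (((((x+3)*b)*(14+(y*z)))*((x*(3+y))+(a+(a*6))))*(0+(((x+y)*(4*z))*(b*(9*x)))))
Step 7: at R: (0+(((x+y)*(4*z))*(b*(9*x)))) -> (((x+y)*(4*z))*(b*(9*x))); overall: (((((x+3)*b)*(14+(y*z)))*((x*(3+y))+(a+(a*6))))*(0+(((x+y)*(4*z))*(b*(9*x))))) -> (((((x+3)*b)*(14+(y*z)))*((x*(3+y))+(a+(a*6))))*(((x+y)*(4*z))*(b*(9*x))))
Fixed point: (((((x+3)*b)*(14+(y*z)))*((x*(3+y))+(a+(a*6))))*(((x+y)*(4*z))*(b*(9*x))))

Answer: (((((x+3)*b)*(14+(y*z)))*((x*(3+y))+(a+(a*6))))*(((x+y)*(4*z))*(b*(9*x))))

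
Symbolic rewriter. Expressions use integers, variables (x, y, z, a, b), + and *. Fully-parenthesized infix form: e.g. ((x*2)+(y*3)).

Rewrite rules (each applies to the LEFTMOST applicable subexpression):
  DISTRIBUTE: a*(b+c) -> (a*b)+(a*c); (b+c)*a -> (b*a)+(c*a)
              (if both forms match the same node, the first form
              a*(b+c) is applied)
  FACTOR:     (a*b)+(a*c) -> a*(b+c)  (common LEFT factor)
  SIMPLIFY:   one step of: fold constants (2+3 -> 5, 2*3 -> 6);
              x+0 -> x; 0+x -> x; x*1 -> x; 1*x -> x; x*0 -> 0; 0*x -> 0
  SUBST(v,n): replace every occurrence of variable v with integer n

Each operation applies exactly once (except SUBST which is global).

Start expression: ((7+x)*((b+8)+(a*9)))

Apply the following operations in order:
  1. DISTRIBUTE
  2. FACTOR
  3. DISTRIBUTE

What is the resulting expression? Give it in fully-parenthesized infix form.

Answer: (((7+x)*(b+8))+((7+x)*(a*9)))

Derivation:
Start: ((7+x)*((b+8)+(a*9)))
Apply DISTRIBUTE at root (target: ((7+x)*((b+8)+(a*9)))): ((7+x)*((b+8)+(a*9))) -> (((7+x)*(b+8))+((7+x)*(a*9)))
Apply FACTOR at root (target: (((7+x)*(b+8))+((7+x)*(a*9)))): (((7+x)*(b+8))+((7+x)*(a*9))) -> ((7+x)*((b+8)+(a*9)))
Apply DISTRIBUTE at root (target: ((7+x)*((b+8)+(a*9)))): ((7+x)*((b+8)+(a*9))) -> (((7+x)*(b+8))+((7+x)*(a*9)))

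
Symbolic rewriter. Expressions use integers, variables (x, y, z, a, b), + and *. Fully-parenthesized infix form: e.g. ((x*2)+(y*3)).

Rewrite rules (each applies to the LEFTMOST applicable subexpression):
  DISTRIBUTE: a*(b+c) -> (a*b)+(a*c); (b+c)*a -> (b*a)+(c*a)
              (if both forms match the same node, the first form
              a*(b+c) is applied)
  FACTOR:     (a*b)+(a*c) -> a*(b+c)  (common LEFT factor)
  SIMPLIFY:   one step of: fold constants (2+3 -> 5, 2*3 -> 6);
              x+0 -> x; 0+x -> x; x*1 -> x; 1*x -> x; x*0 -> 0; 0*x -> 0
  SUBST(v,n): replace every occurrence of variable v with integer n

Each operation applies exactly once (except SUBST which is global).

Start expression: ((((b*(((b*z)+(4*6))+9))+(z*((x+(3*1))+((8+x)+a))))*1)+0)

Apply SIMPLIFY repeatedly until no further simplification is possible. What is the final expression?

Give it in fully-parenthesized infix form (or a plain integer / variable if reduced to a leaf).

Start: ((((b*(((b*z)+(4*6))+9))+(z*((x+(3*1))+((8+x)+a))))*1)+0)
Step 1: at root: ((((b*(((b*z)+(4*6))+9))+(z*((x+(3*1))+((8+x)+a))))*1)+0) -> (((b*(((b*z)+(4*6))+9))+(z*((x+(3*1))+((8+x)+a))))*1); overall: ((((b*(((b*z)+(4*6))+9))+(z*((x+(3*1))+((8+x)+a))))*1)+0) -> (((b*(((b*z)+(4*6))+9))+(z*((x+(3*1))+((8+x)+a))))*1)
Step 2: at root: (((b*(((b*z)+(4*6))+9))+(z*((x+(3*1))+((8+x)+a))))*1) -> ((b*(((b*z)+(4*6))+9))+(z*((x+(3*1))+((8+x)+a)))); overall: (((b*(((b*z)+(4*6))+9))+(z*((x+(3*1))+((8+x)+a))))*1) -> ((b*(((b*z)+(4*6))+9))+(z*((x+(3*1))+((8+x)+a))))
Step 3: at LRLR: (4*6) -> 24; overall: ((b*(((b*z)+(4*6))+9))+(z*((x+(3*1))+((8+x)+a)))) -> ((b*(((b*z)+24)+9))+(z*((x+(3*1))+((8+x)+a))))
Step 4: at RRLR: (3*1) -> 3; overall: ((b*(((b*z)+24)+9))+(z*((x+(3*1))+((8+x)+a)))) -> ((b*(((b*z)+24)+9))+(z*((x+3)+((8+x)+a))))
Fixed point: ((b*(((b*z)+24)+9))+(z*((x+3)+((8+x)+a))))

Answer: ((b*(((b*z)+24)+9))+(z*((x+3)+((8+x)+a))))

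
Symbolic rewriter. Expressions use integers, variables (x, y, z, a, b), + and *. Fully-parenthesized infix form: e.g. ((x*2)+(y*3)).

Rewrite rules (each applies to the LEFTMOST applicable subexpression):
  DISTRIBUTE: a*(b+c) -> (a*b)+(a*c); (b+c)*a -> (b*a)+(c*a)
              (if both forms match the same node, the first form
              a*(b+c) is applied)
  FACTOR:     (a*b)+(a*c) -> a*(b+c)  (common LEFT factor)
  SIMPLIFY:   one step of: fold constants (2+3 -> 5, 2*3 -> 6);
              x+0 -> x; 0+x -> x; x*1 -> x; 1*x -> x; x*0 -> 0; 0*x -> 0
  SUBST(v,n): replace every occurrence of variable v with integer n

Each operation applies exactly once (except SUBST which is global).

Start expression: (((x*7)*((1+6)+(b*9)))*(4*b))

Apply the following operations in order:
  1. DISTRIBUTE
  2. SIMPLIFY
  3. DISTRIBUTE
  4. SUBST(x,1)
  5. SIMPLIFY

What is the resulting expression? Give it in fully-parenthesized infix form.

Answer: (((7*7)*(4*b))+(((1*7)*(b*9))*(4*b)))

Derivation:
Start: (((x*7)*((1+6)+(b*9)))*(4*b))
Apply DISTRIBUTE at L (target: ((x*7)*((1+6)+(b*9)))): (((x*7)*((1+6)+(b*9)))*(4*b)) -> ((((x*7)*(1+6))+((x*7)*(b*9)))*(4*b))
Apply SIMPLIFY at LLR (target: (1+6)): ((((x*7)*(1+6))+((x*7)*(b*9)))*(4*b)) -> ((((x*7)*7)+((x*7)*(b*9)))*(4*b))
Apply DISTRIBUTE at root (target: ((((x*7)*7)+((x*7)*(b*9)))*(4*b))): ((((x*7)*7)+((x*7)*(b*9)))*(4*b)) -> ((((x*7)*7)*(4*b))+(((x*7)*(b*9))*(4*b)))
Apply SUBST(x,1): ((((x*7)*7)*(4*b))+(((x*7)*(b*9))*(4*b))) -> ((((1*7)*7)*(4*b))+(((1*7)*(b*9))*(4*b)))
Apply SIMPLIFY at LLL (target: (1*7)): ((((1*7)*7)*(4*b))+(((1*7)*(b*9))*(4*b))) -> (((7*7)*(4*b))+(((1*7)*(b*9))*(4*b)))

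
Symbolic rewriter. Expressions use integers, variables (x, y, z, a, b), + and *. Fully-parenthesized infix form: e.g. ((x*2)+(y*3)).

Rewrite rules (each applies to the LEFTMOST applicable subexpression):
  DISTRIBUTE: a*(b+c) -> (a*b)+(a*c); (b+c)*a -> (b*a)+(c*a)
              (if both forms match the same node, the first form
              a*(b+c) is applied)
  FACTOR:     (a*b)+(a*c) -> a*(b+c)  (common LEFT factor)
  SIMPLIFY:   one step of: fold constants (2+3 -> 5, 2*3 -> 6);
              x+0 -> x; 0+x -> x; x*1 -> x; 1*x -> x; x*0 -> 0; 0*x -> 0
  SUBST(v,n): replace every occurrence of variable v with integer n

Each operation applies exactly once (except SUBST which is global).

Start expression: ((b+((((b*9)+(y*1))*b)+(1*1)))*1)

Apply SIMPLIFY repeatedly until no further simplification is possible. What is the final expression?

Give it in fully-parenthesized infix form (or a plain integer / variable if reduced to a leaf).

Start: ((b+((((b*9)+(y*1))*b)+(1*1)))*1)
Step 1: at root: ((b+((((b*9)+(y*1))*b)+(1*1)))*1) -> (b+((((b*9)+(y*1))*b)+(1*1))); overall: ((b+((((b*9)+(y*1))*b)+(1*1)))*1) -> (b+((((b*9)+(y*1))*b)+(1*1)))
Step 2: at RLLR: (y*1) -> y; overall: (b+((((b*9)+(y*1))*b)+(1*1))) -> (b+((((b*9)+y)*b)+(1*1)))
Step 3: at RR: (1*1) -> 1; overall: (b+((((b*9)+y)*b)+(1*1))) -> (b+((((b*9)+y)*b)+1))
Fixed point: (b+((((b*9)+y)*b)+1))

Answer: (b+((((b*9)+y)*b)+1))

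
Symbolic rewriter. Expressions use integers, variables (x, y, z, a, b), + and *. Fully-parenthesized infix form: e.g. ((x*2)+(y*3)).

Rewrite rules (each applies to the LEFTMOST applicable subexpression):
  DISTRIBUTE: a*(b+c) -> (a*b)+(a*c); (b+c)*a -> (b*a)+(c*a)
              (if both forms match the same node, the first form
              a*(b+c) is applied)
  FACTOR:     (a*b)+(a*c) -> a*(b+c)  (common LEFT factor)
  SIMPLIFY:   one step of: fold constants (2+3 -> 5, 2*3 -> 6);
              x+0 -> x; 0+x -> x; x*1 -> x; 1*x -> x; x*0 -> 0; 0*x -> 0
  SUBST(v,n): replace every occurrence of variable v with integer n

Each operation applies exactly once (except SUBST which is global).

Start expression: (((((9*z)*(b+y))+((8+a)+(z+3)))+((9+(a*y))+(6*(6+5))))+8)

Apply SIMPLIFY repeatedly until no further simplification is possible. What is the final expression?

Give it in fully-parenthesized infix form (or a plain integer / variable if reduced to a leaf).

Start: (((((9*z)*(b+y))+((8+a)+(z+3)))+((9+(a*y))+(6*(6+5))))+8)
Step 1: at LRRR: (6+5) -> 11; overall: (((((9*z)*(b+y))+((8+a)+(z+3)))+((9+(a*y))+(6*(6+5))))+8) -> (((((9*z)*(b+y))+((8+a)+(z+3)))+((9+(a*y))+(6*11)))+8)
Step 2: at LRR: (6*11) -> 66; overall: (((((9*z)*(b+y))+((8+a)+(z+3)))+((9+(a*y))+(6*11)))+8) -> (((((9*z)*(b+y))+((8+a)+(z+3)))+((9+(a*y))+66))+8)
Fixed point: (((((9*z)*(b+y))+((8+a)+(z+3)))+((9+(a*y))+66))+8)

Answer: (((((9*z)*(b+y))+((8+a)+(z+3)))+((9+(a*y))+66))+8)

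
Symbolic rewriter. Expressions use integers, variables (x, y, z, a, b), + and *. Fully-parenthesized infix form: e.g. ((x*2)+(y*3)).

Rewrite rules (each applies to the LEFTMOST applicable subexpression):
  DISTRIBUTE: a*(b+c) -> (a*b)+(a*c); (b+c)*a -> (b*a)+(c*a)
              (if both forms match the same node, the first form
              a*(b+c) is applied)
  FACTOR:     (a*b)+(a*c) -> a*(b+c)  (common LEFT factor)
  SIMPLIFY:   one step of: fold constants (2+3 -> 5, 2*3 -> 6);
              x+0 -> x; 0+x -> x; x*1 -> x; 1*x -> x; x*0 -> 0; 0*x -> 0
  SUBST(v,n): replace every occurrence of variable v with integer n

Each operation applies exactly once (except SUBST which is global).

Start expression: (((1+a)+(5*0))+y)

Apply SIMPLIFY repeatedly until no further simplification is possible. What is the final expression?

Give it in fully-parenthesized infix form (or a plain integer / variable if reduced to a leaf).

Answer: ((1+a)+y)

Derivation:
Start: (((1+a)+(5*0))+y)
Step 1: at LR: (5*0) -> 0; overall: (((1+a)+(5*0))+y) -> (((1+a)+0)+y)
Step 2: at L: ((1+a)+0) -> (1+a); overall: (((1+a)+0)+y) -> ((1+a)+y)
Fixed point: ((1+a)+y)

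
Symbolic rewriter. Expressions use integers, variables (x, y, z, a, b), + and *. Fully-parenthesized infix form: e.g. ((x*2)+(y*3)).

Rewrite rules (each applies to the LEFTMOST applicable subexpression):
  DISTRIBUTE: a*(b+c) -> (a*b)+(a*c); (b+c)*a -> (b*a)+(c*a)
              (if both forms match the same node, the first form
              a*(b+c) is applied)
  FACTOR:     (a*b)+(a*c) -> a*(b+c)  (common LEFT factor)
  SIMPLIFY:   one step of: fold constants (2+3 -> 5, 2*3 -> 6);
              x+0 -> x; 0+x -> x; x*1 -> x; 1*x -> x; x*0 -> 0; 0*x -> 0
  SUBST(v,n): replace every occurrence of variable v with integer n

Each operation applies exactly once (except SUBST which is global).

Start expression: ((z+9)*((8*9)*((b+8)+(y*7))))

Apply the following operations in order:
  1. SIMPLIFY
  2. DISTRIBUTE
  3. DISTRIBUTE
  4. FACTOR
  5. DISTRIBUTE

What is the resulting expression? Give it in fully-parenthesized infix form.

Answer: ((z*((72*(b+8))+(72*(y*7))))+(9*(72*((b+8)+(y*7)))))

Derivation:
Start: ((z+9)*((8*9)*((b+8)+(y*7))))
Apply SIMPLIFY at RL (target: (8*9)): ((z+9)*((8*9)*((b+8)+(y*7)))) -> ((z+9)*(72*((b+8)+(y*7))))
Apply DISTRIBUTE at root (target: ((z+9)*(72*((b+8)+(y*7))))): ((z+9)*(72*((b+8)+(y*7)))) -> ((z*(72*((b+8)+(y*7))))+(9*(72*((b+8)+(y*7)))))
Apply DISTRIBUTE at LR (target: (72*((b+8)+(y*7)))): ((z*(72*((b+8)+(y*7))))+(9*(72*((b+8)+(y*7))))) -> ((z*((72*(b+8))+(72*(y*7))))+(9*(72*((b+8)+(y*7)))))
Apply FACTOR at LR (target: ((72*(b+8))+(72*(y*7)))): ((z*((72*(b+8))+(72*(y*7))))+(9*(72*((b+8)+(y*7))))) -> ((z*(72*((b+8)+(y*7))))+(9*(72*((b+8)+(y*7)))))
Apply DISTRIBUTE at LR (target: (72*((b+8)+(y*7)))): ((z*(72*((b+8)+(y*7))))+(9*(72*((b+8)+(y*7))))) -> ((z*((72*(b+8))+(72*(y*7))))+(9*(72*((b+8)+(y*7)))))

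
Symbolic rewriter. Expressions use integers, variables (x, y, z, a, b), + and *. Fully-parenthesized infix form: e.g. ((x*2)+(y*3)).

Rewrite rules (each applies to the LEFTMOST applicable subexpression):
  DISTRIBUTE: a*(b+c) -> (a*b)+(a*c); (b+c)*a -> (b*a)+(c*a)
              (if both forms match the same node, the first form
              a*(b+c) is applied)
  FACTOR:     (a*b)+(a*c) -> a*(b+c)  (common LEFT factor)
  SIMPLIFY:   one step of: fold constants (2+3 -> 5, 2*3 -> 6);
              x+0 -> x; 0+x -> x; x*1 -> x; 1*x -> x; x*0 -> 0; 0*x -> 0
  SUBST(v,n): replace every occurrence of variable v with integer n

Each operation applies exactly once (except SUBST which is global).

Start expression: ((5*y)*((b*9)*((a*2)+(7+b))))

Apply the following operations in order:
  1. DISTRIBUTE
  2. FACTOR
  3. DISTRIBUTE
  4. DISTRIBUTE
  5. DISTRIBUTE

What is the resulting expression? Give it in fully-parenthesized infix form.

Start: ((5*y)*((b*9)*((a*2)+(7+b))))
Apply DISTRIBUTE at R (target: ((b*9)*((a*2)+(7+b)))): ((5*y)*((b*9)*((a*2)+(7+b)))) -> ((5*y)*(((b*9)*(a*2))+((b*9)*(7+b))))
Apply FACTOR at R (target: (((b*9)*(a*2))+((b*9)*(7+b)))): ((5*y)*(((b*9)*(a*2))+((b*9)*(7+b)))) -> ((5*y)*((b*9)*((a*2)+(7+b))))
Apply DISTRIBUTE at R (target: ((b*9)*((a*2)+(7+b)))): ((5*y)*((b*9)*((a*2)+(7+b)))) -> ((5*y)*(((b*9)*(a*2))+((b*9)*(7+b))))
Apply DISTRIBUTE at root (target: ((5*y)*(((b*9)*(a*2))+((b*9)*(7+b))))): ((5*y)*(((b*9)*(a*2))+((b*9)*(7+b)))) -> (((5*y)*((b*9)*(a*2)))+((5*y)*((b*9)*(7+b))))
Apply DISTRIBUTE at RR (target: ((b*9)*(7+b))): (((5*y)*((b*9)*(a*2)))+((5*y)*((b*9)*(7+b)))) -> (((5*y)*((b*9)*(a*2)))+((5*y)*(((b*9)*7)+((b*9)*b))))

Answer: (((5*y)*((b*9)*(a*2)))+((5*y)*(((b*9)*7)+((b*9)*b))))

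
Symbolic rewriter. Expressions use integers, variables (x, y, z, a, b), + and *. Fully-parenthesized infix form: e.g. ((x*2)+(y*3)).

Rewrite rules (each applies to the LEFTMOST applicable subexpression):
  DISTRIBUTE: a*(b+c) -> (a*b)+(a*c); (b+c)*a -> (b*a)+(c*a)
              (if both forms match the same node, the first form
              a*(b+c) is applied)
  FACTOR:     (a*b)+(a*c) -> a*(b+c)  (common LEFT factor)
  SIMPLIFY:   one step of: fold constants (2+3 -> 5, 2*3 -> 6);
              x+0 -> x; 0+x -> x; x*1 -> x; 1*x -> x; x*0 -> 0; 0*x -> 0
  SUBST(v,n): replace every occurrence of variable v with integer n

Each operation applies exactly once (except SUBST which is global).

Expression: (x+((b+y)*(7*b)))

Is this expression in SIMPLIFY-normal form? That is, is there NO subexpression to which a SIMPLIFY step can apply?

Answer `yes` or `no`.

Expression: (x+((b+y)*(7*b)))
Scanning for simplifiable subexpressions (pre-order)...
  at root: (x+((b+y)*(7*b))) (not simplifiable)
  at R: ((b+y)*(7*b)) (not simplifiable)
  at RL: (b+y) (not simplifiable)
  at RR: (7*b) (not simplifiable)
Result: no simplifiable subexpression found -> normal form.

Answer: yes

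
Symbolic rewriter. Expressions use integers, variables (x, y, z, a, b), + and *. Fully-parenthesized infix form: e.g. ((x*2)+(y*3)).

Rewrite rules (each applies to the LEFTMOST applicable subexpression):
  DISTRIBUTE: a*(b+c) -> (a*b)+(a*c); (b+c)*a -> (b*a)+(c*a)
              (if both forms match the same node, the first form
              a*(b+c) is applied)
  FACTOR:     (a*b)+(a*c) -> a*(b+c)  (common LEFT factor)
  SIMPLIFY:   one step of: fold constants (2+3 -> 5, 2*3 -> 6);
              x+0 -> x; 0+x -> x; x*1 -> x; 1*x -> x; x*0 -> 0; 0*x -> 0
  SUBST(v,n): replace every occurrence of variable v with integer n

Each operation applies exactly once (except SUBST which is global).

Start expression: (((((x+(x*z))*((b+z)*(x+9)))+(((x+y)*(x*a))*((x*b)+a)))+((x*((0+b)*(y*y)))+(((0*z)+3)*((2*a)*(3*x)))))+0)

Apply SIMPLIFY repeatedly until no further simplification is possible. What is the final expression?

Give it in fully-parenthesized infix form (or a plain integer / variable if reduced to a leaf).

Start: (((((x+(x*z))*((b+z)*(x+9)))+(((x+y)*(x*a))*((x*b)+a)))+((x*((0+b)*(y*y)))+(((0*z)+3)*((2*a)*(3*x)))))+0)
Step 1: at root: (((((x+(x*z))*((b+z)*(x+9)))+(((x+y)*(x*a))*((x*b)+a)))+((x*((0+b)*(y*y)))+(((0*z)+3)*((2*a)*(3*x)))))+0) -> ((((x+(x*z))*((b+z)*(x+9)))+(((x+y)*(x*a))*((x*b)+a)))+((x*((0+b)*(y*y)))+(((0*z)+3)*((2*a)*(3*x))))); overall: (((((x+(x*z))*((b+z)*(x+9)))+(((x+y)*(x*a))*((x*b)+a)))+((x*((0+b)*(y*y)))+(((0*z)+3)*((2*a)*(3*x)))))+0) -> ((((x+(x*z))*((b+z)*(x+9)))+(((x+y)*(x*a))*((x*b)+a)))+((x*((0+b)*(y*y)))+(((0*z)+3)*((2*a)*(3*x)))))
Step 2: at RLRL: (0+b) -> b; overall: ((((x+(x*z))*((b+z)*(x+9)))+(((x+y)*(x*a))*((x*b)+a)))+((x*((0+b)*(y*y)))+(((0*z)+3)*((2*a)*(3*x))))) -> ((((x+(x*z))*((b+z)*(x+9)))+(((x+y)*(x*a))*((x*b)+a)))+((x*(b*(y*y)))+(((0*z)+3)*((2*a)*(3*x)))))
Step 3: at RRLL: (0*z) -> 0; overall: ((((x+(x*z))*((b+z)*(x+9)))+(((x+y)*(x*a))*((x*b)+a)))+((x*(b*(y*y)))+(((0*z)+3)*((2*a)*(3*x))))) -> ((((x+(x*z))*((b+z)*(x+9)))+(((x+y)*(x*a))*((x*b)+a)))+((x*(b*(y*y)))+((0+3)*((2*a)*(3*x)))))
Step 4: at RRL: (0+3) -> 3; overall: ((((x+(x*z))*((b+z)*(x+9)))+(((x+y)*(x*a))*((x*b)+a)))+((x*(b*(y*y)))+((0+3)*((2*a)*(3*x))))) -> ((((x+(x*z))*((b+z)*(x+9)))+(((x+y)*(x*a))*((x*b)+a)))+((x*(b*(y*y)))+(3*((2*a)*(3*x)))))
Fixed point: ((((x+(x*z))*((b+z)*(x+9)))+(((x+y)*(x*a))*((x*b)+a)))+((x*(b*(y*y)))+(3*((2*a)*(3*x)))))

Answer: ((((x+(x*z))*((b+z)*(x+9)))+(((x+y)*(x*a))*((x*b)+a)))+((x*(b*(y*y)))+(3*((2*a)*(3*x)))))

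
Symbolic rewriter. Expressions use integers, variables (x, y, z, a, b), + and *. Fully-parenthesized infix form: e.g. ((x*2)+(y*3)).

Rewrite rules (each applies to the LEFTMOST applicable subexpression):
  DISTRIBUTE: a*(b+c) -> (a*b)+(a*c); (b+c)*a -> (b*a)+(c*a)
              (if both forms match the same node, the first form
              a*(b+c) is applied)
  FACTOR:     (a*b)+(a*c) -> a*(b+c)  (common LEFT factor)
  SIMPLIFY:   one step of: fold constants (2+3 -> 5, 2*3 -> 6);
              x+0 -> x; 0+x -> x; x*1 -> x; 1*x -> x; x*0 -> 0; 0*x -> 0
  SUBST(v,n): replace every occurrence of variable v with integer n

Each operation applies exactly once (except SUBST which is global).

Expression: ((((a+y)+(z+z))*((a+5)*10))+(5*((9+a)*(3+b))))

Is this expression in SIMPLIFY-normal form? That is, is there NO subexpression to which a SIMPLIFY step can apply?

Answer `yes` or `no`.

Answer: yes

Derivation:
Expression: ((((a+y)+(z+z))*((a+5)*10))+(5*((9+a)*(3+b))))
Scanning for simplifiable subexpressions (pre-order)...
  at root: ((((a+y)+(z+z))*((a+5)*10))+(5*((9+a)*(3+b)))) (not simplifiable)
  at L: (((a+y)+(z+z))*((a+5)*10)) (not simplifiable)
  at LL: ((a+y)+(z+z)) (not simplifiable)
  at LLL: (a+y) (not simplifiable)
  at LLR: (z+z) (not simplifiable)
  at LR: ((a+5)*10) (not simplifiable)
  at LRL: (a+5) (not simplifiable)
  at R: (5*((9+a)*(3+b))) (not simplifiable)
  at RR: ((9+a)*(3+b)) (not simplifiable)
  at RRL: (9+a) (not simplifiable)
  at RRR: (3+b) (not simplifiable)
Result: no simplifiable subexpression found -> normal form.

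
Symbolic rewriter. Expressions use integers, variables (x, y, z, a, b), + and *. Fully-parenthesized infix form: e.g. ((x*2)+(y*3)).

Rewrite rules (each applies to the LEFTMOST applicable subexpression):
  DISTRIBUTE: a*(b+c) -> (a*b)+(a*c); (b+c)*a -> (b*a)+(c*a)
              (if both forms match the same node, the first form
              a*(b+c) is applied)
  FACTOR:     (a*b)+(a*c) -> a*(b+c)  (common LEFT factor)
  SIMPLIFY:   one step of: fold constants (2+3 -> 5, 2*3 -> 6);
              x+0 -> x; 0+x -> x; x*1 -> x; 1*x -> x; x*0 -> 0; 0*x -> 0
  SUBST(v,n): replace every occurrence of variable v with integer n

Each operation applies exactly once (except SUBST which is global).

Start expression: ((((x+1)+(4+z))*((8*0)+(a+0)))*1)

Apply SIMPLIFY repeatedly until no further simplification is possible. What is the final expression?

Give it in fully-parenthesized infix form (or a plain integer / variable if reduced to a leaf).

Answer: (((x+1)+(4+z))*a)

Derivation:
Start: ((((x+1)+(4+z))*((8*0)+(a+0)))*1)
Step 1: at root: ((((x+1)+(4+z))*((8*0)+(a+0)))*1) -> (((x+1)+(4+z))*((8*0)+(a+0))); overall: ((((x+1)+(4+z))*((8*0)+(a+0)))*1) -> (((x+1)+(4+z))*((8*0)+(a+0)))
Step 2: at RL: (8*0) -> 0; overall: (((x+1)+(4+z))*((8*0)+(a+0))) -> (((x+1)+(4+z))*(0+(a+0)))
Step 3: at R: (0+(a+0)) -> (a+0); overall: (((x+1)+(4+z))*(0+(a+0))) -> (((x+1)+(4+z))*(a+0))
Step 4: at R: (a+0) -> a; overall: (((x+1)+(4+z))*(a+0)) -> (((x+1)+(4+z))*a)
Fixed point: (((x+1)+(4+z))*a)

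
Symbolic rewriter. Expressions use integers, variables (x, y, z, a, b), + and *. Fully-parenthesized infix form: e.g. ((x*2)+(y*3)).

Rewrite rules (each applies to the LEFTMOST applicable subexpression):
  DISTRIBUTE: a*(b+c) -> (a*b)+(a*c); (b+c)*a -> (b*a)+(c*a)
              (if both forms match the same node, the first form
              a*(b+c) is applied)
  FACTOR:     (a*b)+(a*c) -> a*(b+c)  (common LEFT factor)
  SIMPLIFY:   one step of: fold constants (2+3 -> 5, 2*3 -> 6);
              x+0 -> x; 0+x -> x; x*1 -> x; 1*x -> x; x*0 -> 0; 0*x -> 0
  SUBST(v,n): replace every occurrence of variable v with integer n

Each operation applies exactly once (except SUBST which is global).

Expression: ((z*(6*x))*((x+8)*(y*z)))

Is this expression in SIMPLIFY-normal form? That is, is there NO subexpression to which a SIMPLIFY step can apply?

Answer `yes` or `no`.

Answer: yes

Derivation:
Expression: ((z*(6*x))*((x+8)*(y*z)))
Scanning for simplifiable subexpressions (pre-order)...
  at root: ((z*(6*x))*((x+8)*(y*z))) (not simplifiable)
  at L: (z*(6*x)) (not simplifiable)
  at LR: (6*x) (not simplifiable)
  at R: ((x+8)*(y*z)) (not simplifiable)
  at RL: (x+8) (not simplifiable)
  at RR: (y*z) (not simplifiable)
Result: no simplifiable subexpression found -> normal form.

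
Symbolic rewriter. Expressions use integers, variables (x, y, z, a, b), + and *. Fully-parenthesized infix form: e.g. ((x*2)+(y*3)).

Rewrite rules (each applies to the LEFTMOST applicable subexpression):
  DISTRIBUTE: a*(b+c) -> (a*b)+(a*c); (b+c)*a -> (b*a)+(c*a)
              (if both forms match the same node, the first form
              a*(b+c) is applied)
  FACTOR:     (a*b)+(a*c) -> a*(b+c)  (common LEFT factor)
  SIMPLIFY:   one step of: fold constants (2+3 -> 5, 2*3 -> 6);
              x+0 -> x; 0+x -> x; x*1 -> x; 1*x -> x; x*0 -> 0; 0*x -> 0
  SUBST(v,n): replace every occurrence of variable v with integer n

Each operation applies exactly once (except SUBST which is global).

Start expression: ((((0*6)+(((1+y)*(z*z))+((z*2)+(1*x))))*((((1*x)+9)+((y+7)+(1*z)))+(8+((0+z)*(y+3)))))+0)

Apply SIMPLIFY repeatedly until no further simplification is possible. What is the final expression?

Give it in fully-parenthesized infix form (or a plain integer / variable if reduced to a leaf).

Answer: ((((1+y)*(z*z))+((z*2)+x))*(((x+9)+((y+7)+z))+(8+(z*(y+3)))))

Derivation:
Start: ((((0*6)+(((1+y)*(z*z))+((z*2)+(1*x))))*((((1*x)+9)+((y+7)+(1*z)))+(8+((0+z)*(y+3)))))+0)
Step 1: at root: ((((0*6)+(((1+y)*(z*z))+((z*2)+(1*x))))*((((1*x)+9)+((y+7)+(1*z)))+(8+((0+z)*(y+3)))))+0) -> (((0*6)+(((1+y)*(z*z))+((z*2)+(1*x))))*((((1*x)+9)+((y+7)+(1*z)))+(8+((0+z)*(y+3))))); overall: ((((0*6)+(((1+y)*(z*z))+((z*2)+(1*x))))*((((1*x)+9)+((y+7)+(1*z)))+(8+((0+z)*(y+3)))))+0) -> (((0*6)+(((1+y)*(z*z))+((z*2)+(1*x))))*((((1*x)+9)+((y+7)+(1*z)))+(8+((0+z)*(y+3)))))
Step 2: at LL: (0*6) -> 0; overall: (((0*6)+(((1+y)*(z*z))+((z*2)+(1*x))))*((((1*x)+9)+((y+7)+(1*z)))+(8+((0+z)*(y+3))))) -> ((0+(((1+y)*(z*z))+((z*2)+(1*x))))*((((1*x)+9)+((y+7)+(1*z)))+(8+((0+z)*(y+3)))))
Step 3: at L: (0+(((1+y)*(z*z))+((z*2)+(1*x)))) -> (((1+y)*(z*z))+((z*2)+(1*x))); overall: ((0+(((1+y)*(z*z))+((z*2)+(1*x))))*((((1*x)+9)+((y+7)+(1*z)))+(8+((0+z)*(y+3))))) -> ((((1+y)*(z*z))+((z*2)+(1*x)))*((((1*x)+9)+((y+7)+(1*z)))+(8+((0+z)*(y+3)))))
Step 4: at LRR: (1*x) -> x; overall: ((((1+y)*(z*z))+((z*2)+(1*x)))*((((1*x)+9)+((y+7)+(1*z)))+(8+((0+z)*(y+3))))) -> ((((1+y)*(z*z))+((z*2)+x))*((((1*x)+9)+((y+7)+(1*z)))+(8+((0+z)*(y+3)))))
Step 5: at RLLL: (1*x) -> x; overall: ((((1+y)*(z*z))+((z*2)+x))*((((1*x)+9)+((y+7)+(1*z)))+(8+((0+z)*(y+3))))) -> ((((1+y)*(z*z))+((z*2)+x))*(((x+9)+((y+7)+(1*z)))+(8+((0+z)*(y+3)))))
Step 6: at RLRR: (1*z) -> z; overall: ((((1+y)*(z*z))+((z*2)+x))*(((x+9)+((y+7)+(1*z)))+(8+((0+z)*(y+3))))) -> ((((1+y)*(z*z))+((z*2)+x))*(((x+9)+((y+7)+z))+(8+((0+z)*(y+3)))))
Step 7: at RRRL: (0+z) -> z; overall: ((((1+y)*(z*z))+((z*2)+x))*(((x+9)+((y+7)+z))+(8+((0+z)*(y+3))))) -> ((((1+y)*(z*z))+((z*2)+x))*(((x+9)+((y+7)+z))+(8+(z*(y+3)))))
Fixed point: ((((1+y)*(z*z))+((z*2)+x))*(((x+9)+((y+7)+z))+(8+(z*(y+3)))))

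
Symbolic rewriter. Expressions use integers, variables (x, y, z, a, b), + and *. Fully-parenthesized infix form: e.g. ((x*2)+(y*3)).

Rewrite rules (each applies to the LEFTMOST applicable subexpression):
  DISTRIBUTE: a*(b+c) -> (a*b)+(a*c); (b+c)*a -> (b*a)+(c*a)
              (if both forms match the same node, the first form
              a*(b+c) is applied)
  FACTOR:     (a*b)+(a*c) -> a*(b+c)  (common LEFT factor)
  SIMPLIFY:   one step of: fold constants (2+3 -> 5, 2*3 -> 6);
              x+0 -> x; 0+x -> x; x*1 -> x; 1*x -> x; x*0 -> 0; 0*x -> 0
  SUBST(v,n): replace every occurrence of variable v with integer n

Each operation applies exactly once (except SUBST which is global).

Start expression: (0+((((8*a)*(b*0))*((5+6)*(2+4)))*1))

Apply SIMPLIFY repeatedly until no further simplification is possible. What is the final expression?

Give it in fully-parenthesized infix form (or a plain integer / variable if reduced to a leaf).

Answer: 0

Derivation:
Start: (0+((((8*a)*(b*0))*((5+6)*(2+4)))*1))
Step 1: at root: (0+((((8*a)*(b*0))*((5+6)*(2+4)))*1)) -> ((((8*a)*(b*0))*((5+6)*(2+4)))*1); overall: (0+((((8*a)*(b*0))*((5+6)*(2+4)))*1)) -> ((((8*a)*(b*0))*((5+6)*(2+4)))*1)
Step 2: at root: ((((8*a)*(b*0))*((5+6)*(2+4)))*1) -> (((8*a)*(b*0))*((5+6)*(2+4))); overall: ((((8*a)*(b*0))*((5+6)*(2+4)))*1) -> (((8*a)*(b*0))*((5+6)*(2+4)))
Step 3: at LR: (b*0) -> 0; overall: (((8*a)*(b*0))*((5+6)*(2+4))) -> (((8*a)*0)*((5+6)*(2+4)))
Step 4: at L: ((8*a)*0) -> 0; overall: (((8*a)*0)*((5+6)*(2+4))) -> (0*((5+6)*(2+4)))
Step 5: at root: (0*((5+6)*(2+4))) -> 0; overall: (0*((5+6)*(2+4))) -> 0
Fixed point: 0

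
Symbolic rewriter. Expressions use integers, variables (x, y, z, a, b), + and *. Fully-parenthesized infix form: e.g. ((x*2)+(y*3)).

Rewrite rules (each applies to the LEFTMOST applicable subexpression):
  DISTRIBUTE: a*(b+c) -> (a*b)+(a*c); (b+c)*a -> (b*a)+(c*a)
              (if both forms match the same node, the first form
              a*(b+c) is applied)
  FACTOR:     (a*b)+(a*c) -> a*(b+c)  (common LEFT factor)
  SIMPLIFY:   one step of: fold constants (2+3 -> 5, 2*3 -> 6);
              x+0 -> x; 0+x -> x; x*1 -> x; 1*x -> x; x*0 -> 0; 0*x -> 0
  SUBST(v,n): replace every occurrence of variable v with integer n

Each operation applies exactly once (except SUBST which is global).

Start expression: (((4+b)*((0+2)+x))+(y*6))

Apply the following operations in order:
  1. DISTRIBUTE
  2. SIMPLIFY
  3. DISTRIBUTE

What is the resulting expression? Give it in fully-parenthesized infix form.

Answer: ((((4*2)+(b*2))+((4+b)*x))+(y*6))

Derivation:
Start: (((4+b)*((0+2)+x))+(y*6))
Apply DISTRIBUTE at L (target: ((4+b)*((0+2)+x))): (((4+b)*((0+2)+x))+(y*6)) -> ((((4+b)*(0+2))+((4+b)*x))+(y*6))
Apply SIMPLIFY at LLR (target: (0+2)): ((((4+b)*(0+2))+((4+b)*x))+(y*6)) -> ((((4+b)*2)+((4+b)*x))+(y*6))
Apply DISTRIBUTE at LL (target: ((4+b)*2)): ((((4+b)*2)+((4+b)*x))+(y*6)) -> ((((4*2)+(b*2))+((4+b)*x))+(y*6))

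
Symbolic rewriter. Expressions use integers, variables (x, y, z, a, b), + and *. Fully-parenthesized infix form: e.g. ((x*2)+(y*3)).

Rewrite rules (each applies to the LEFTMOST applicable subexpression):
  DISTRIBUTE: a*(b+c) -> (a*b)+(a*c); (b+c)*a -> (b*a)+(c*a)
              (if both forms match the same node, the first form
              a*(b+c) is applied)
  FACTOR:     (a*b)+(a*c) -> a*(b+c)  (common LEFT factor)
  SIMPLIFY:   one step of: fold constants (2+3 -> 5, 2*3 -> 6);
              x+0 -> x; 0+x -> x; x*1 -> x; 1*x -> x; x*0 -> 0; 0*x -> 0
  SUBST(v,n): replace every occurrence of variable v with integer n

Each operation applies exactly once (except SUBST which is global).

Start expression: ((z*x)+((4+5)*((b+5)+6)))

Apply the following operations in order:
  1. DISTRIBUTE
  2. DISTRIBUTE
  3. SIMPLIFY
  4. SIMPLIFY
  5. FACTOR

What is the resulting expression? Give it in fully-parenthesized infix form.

Answer: ((z*x)+((9*(b+5))+((4+5)*6)))

Derivation:
Start: ((z*x)+((4+5)*((b+5)+6)))
Apply DISTRIBUTE at R (target: ((4+5)*((b+5)+6))): ((z*x)+((4+5)*((b+5)+6))) -> ((z*x)+(((4+5)*(b+5))+((4+5)*6)))
Apply DISTRIBUTE at RL (target: ((4+5)*(b+5))): ((z*x)+(((4+5)*(b+5))+((4+5)*6))) -> ((z*x)+((((4+5)*b)+((4+5)*5))+((4+5)*6)))
Apply SIMPLIFY at RLLL (target: (4+5)): ((z*x)+((((4+5)*b)+((4+5)*5))+((4+5)*6))) -> ((z*x)+(((9*b)+((4+5)*5))+((4+5)*6)))
Apply SIMPLIFY at RLRL (target: (4+5)): ((z*x)+(((9*b)+((4+5)*5))+((4+5)*6))) -> ((z*x)+(((9*b)+(9*5))+((4+5)*6)))
Apply FACTOR at RL (target: ((9*b)+(9*5))): ((z*x)+(((9*b)+(9*5))+((4+5)*6))) -> ((z*x)+((9*(b+5))+((4+5)*6)))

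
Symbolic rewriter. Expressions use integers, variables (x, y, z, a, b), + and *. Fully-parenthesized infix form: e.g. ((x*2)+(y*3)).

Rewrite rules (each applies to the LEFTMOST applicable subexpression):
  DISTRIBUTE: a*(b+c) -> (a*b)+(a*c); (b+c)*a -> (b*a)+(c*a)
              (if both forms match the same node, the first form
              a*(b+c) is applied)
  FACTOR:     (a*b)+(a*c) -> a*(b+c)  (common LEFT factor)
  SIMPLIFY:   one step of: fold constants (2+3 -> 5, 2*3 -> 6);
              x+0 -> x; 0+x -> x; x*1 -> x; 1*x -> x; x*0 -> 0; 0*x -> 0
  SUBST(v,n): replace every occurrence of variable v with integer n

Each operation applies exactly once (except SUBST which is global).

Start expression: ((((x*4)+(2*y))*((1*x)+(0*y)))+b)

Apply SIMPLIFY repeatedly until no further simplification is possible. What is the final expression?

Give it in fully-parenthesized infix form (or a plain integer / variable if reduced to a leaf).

Answer: ((((x*4)+(2*y))*x)+b)

Derivation:
Start: ((((x*4)+(2*y))*((1*x)+(0*y)))+b)
Step 1: at LRL: (1*x) -> x; overall: ((((x*4)+(2*y))*((1*x)+(0*y)))+b) -> ((((x*4)+(2*y))*(x+(0*y)))+b)
Step 2: at LRR: (0*y) -> 0; overall: ((((x*4)+(2*y))*(x+(0*y)))+b) -> ((((x*4)+(2*y))*(x+0))+b)
Step 3: at LR: (x+0) -> x; overall: ((((x*4)+(2*y))*(x+0))+b) -> ((((x*4)+(2*y))*x)+b)
Fixed point: ((((x*4)+(2*y))*x)+b)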